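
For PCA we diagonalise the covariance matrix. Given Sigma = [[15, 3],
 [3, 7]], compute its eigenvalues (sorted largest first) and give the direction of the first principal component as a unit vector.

Step 1 — characteristic polynomial of 2×2 Sigma:
  det(Sigma - λI) = λ² - trace · λ + det = 0.
  trace = 15 + 7 = 22, det = 15·7 - (3)² = 96.
Step 2 — discriminant:
  Δ = trace² - 4·det = 484 - 384 = 100.
Step 3 — eigenvalues:
  λ = (trace ± √Δ)/2 = (22 ± 10)/2,
  λ_1 = 16,  λ_2 = 6.

Step 4 — unit eigenvector for λ_1: solve (Sigma - λ_1 I)v = 0. First row:
  (15 - 16)·v_x + (3)·v_y = 0, i.e. (-1)·v_x + (3)·v_y = 0,
  so v ∝ (b, λ_1 - a) = (3, 1) = u.
  ||u|| = √((3)² + (1)²) = √(10) ≈ 3.1623,
  v_1 = u/||u|| ≈ (0.9487, 0.3162) (||v_1|| = 1).

λ_1 = 16,  λ_2 = 6;  v_1 ≈ (0.9487, 0.3162)


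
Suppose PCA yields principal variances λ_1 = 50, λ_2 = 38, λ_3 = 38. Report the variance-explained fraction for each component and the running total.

Step 1 — total variance = trace(Sigma) = Σ λ_i = 50 + 38 + 38 = 126.

Step 2 — fraction explained by component i = λ_i / Σ λ:
  PC1: 50/126 = 0.3968
  PC2: 38/126 = 0.3016
  PC3: 38/126 = 0.3016

Step 3 — cumulative fraction after k components = (λ_1 + ... + λ_k) / Σ λ:
  k = 1: 50/126 = 0.3968
  k = 2: (50 + 38)/126 = 88/126 = 0.6984
  k = 3: (50 + 38 + 38)/126 = 126/126 = 1

Summary (fraction, with percent):

explained: PC1 0.3968 (39.68%), PC2 0.3016 (30.16%), PC3 0.3016 (30.16%);  cumulative: 0.3968, 0.6984, 1


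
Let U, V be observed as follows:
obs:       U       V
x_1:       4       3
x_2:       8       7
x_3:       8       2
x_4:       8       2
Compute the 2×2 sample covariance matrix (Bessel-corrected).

Step 1 — column means:
  mean(U) = (4 + 8 + 8 + 8) / 4 = 28/4 = 7
  mean(V) = (3 + 7 + 2 + 2) / 4 = 14/4 = 3.5

Step 2 — sample covariance S[i,j] = (1/(n-1)) · Σ_k (x_{k,i} - mean_i) · (x_{k,j} - mean_j), with n-1 = 3.
  S[U,U] = ((-3)·(-3) + (1)·(1) + (1)·(1) + (1)·(1)) / 3 = 12/3 = 4
  S[U,V] = ((-3)·(-0.5) + (1)·(3.5) + (1)·(-1.5) + (1)·(-1.5)) / 3 = 2/3 = 0.6667
  S[V,V] = ((-0.5)·(-0.5) + (3.5)·(3.5) + (-1.5)·(-1.5) + (-1.5)·(-1.5)) / 3 = 17/3 = 5.6667

S is symmetric (S[j,i] = S[i,j]). Assembling:

S = [[4, 0.6667],
 [0.6667, 5.6667]]


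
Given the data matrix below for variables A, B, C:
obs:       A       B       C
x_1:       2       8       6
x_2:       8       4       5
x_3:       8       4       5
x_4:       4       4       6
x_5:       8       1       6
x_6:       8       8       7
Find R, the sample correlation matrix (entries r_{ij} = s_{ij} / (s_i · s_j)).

Step 1 — column means:
  mean(A) = (2 + 8 + 8 + 4 + 8 + 8) / 6 = 38/6 = 6.3333
  mean(B) = (8 + 4 + 4 + 4 + 1 + 8) / 6 = 29/6 = 4.8333
  mean(C) = (6 + 5 + 5 + 6 + 6 + 7) / 6 = 35/6 = 5.8333

Step 2 — sample variances and covariances s[i,j] = (1/(n-1)) · Σ_k (x_{k,i} - mean_i) · (x_{k,j} - mean_j), with n-1 = 5:
  s[A,A] = ((-4.3333)·(-4.3333) + (1.6667)·(1.6667) + (1.6667)·(1.6667) + (-2.3333)·(-2.3333) + (1.6667)·(1.6667) + (1.6667)·(1.6667)) / 5 = 35.3333/5 = 7.0667
  s[A,B] = ((-4.3333)·(3.1667) + (1.6667)·(-0.8333) + (1.6667)·(-0.8333) + (-2.3333)·(-0.8333) + (1.6667)·(-3.8333) + (1.6667)·(3.1667)) / 5 = -15.6667/5 = -3.1333
  s[A,C] = ((-4.3333)·(0.1667) + (1.6667)·(-0.8333) + (1.6667)·(-0.8333) + (-2.3333)·(0.1667) + (1.6667)·(0.1667) + (1.6667)·(1.1667)) / 5 = -1.6667/5 = -0.3333
  s[B,B] = ((3.1667)·(3.1667) + (-0.8333)·(-0.8333) + (-0.8333)·(-0.8333) + (-0.8333)·(-0.8333) + (-3.8333)·(-3.8333) + (3.1667)·(3.1667)) / 5 = 36.8333/5 = 7.3667
  s[B,C] = ((3.1667)·(0.1667) + (-0.8333)·(-0.8333) + (-0.8333)·(-0.8333) + (-0.8333)·(0.1667) + (-3.8333)·(0.1667) + (3.1667)·(1.1667)) / 5 = 4.8333/5 = 0.9667
  s[C,C] = ((0.1667)·(0.1667) + (-0.8333)·(-0.8333) + (-0.8333)·(-0.8333) + (0.1667)·(0.1667) + (0.1667)·(0.1667) + (1.1667)·(1.1667)) / 5 = 2.8333/5 = 0.5667
  Sample standard deviations s_i = √(s[i,i]):
  s(A) = √(7.0667) = 2.6583
  s(B) = √(7.3667) = 2.7142
  s(C) = √(0.5667) = 0.7528

Step 3 — r_{ij} = s_{ij} / (s_i · s_j):
  r[A,A] = 1 (diagonal).
  r[A,B] = -3.1333 / (2.6583 · 2.7142) = -3.1333 / 7.2151 = -0.4343
  r[A,C] = -0.3333 / (2.6583 · 0.7528) = -0.3333 / 2.0011 = -0.1666
  r[B,B] = 1 (diagonal).
  r[B,C] = 0.9667 / (2.7142 · 0.7528) = 0.9667 / 2.0431 = 0.4731
  r[C,C] = 1 (diagonal).

R is symmetric with unit diagonal. Assembling:

R = [[1, -0.4343, -0.1666],
 [-0.4343, 1, 0.4731],
 [-0.1666, 0.4731, 1]]


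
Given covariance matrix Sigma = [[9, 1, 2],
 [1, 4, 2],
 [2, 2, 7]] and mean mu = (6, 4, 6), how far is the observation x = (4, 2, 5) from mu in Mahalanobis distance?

Step 1 — centre the observation: (x - mu) = (-2, -2, -1).

Step 2 — invert Sigma (cofactor / det for 3×3, or solve directly):
  Sigma^{-1} = [[0.1194, -0.0149, -0.0299],
 [-0.0149, 0.2935, -0.0796],
 [-0.0299, -0.0796, 0.1741]].

Step 3 — form the quadratic (x - mu)^T · Sigma^{-1} · (x - mu):
  Sigma^{-1} · (x - mu) = (-0.1791, -0.4776, 0.0448).
  (x - mu)^T · [Sigma^{-1} · (x - mu)] = (-2)·(-0.1791) + (-2)·(-0.4776) + (-1)·(0.0448) = 1.2687.

Step 4 — take square root: d = √(1.2687) ≈ 1.1263.

d(x, mu) = √(1.2687) ≈ 1.1263


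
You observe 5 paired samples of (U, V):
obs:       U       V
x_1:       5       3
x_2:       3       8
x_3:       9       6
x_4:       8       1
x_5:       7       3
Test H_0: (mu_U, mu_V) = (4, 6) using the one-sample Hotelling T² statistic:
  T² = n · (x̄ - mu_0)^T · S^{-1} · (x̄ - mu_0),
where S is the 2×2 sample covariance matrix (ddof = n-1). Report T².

Step 1 — sample mean vector:
  mean(U) = (5 + 3 + 9 + 8 + 7) / 5 = 32/5 = 6.4
  mean(V) = (3 + 8 + 6 + 1 + 3) / 5 = 21/5 = 4.2
  x̄ = (6.4, 4.2),  deviation x̄ - mu_0 = (6.4, 4.2) - (4, 6) = (2.4, -1.8).

Step 2 — sample covariance matrix, S[i,j] = (1/(n-1)) · Σ_k (x_{k,i} - mean_i) · (x_{k,j} - mean_j), divisor n-1 = 4:
  S[U,U] = ((-1.4)·(-1.4) + (-3.4)·(-3.4) + (2.6)·(2.6) + (1.6)·(1.6) + (0.6)·(0.6)) / 4 = 23.2/4 = 5.8
  S[U,V] = ((-1.4)·(-1.2) + (-3.4)·(3.8) + (2.6)·(1.8) + (1.6)·(-3.2) + (0.6)·(-1.2)) / 4 = -12.4/4 = -3.1
  S[V,V] = ((-1.2)·(-1.2) + (3.8)·(3.8) + (1.8)·(1.8) + (-3.2)·(-3.2) + (-1.2)·(-1.2)) / 4 = 30.8/4 = 7.7
  S = [[5.8, -3.1],
 [-3.1, 7.7]].

Step 3 — invert S. det(S) = 5.8·7.7 - (-3.1)² = 35.05.
  S^{-1} = (1/det) · [[d, -b], [-b, a]] = [[0.2197, 0.0884],
 [0.0884, 0.1655]].

Step 4 — quadratic form (x̄ - mu_0)^T · S^{-1} · (x̄ - mu_0):
  S^{-1} · (x̄ - mu_0) = (0.368, -0.0856),
  (x̄ - mu_0)^T · [...] = (2.4)·(0.368) + (-1.8)·(-0.0856) = 1.0374.

Step 5 — scale by n: T² = 5 · 1.0374 = 5.1869.

T² ≈ 5.1869


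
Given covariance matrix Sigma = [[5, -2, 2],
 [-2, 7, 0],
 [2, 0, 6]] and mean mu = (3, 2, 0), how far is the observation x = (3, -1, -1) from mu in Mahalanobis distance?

Step 1 — centre the observation: (x - mu) = (0, -3, -1).

Step 2 — invert Sigma (cofactor / det for 3×3, or solve directly):
  Sigma^{-1} = [[0.2658, 0.0759, -0.0886],
 [0.0759, 0.1646, -0.0253],
 [-0.0886, -0.0253, 0.1962]].

Step 3 — form the quadratic (x - mu)^T · Sigma^{-1} · (x - mu):
  Sigma^{-1} · (x - mu) = (-0.1392, -0.4684, -0.1203).
  (x - mu)^T · [Sigma^{-1} · (x - mu)] = (0)·(-0.1392) + (-3)·(-0.4684) + (-1)·(-0.1203) = 1.5253.

Step 4 — take square root: d = √(1.5253) ≈ 1.235.

d(x, mu) = √(1.5253) ≈ 1.235


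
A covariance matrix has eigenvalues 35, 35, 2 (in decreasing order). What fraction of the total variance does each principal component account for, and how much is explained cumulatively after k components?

Step 1 — total variance = trace(Sigma) = Σ λ_i = 35 + 35 + 2 = 72.

Step 2 — fraction explained by component i = λ_i / Σ λ:
  PC1: 35/72 = 0.4861
  PC2: 35/72 = 0.4861
  PC3: 2/72 = 0.0278

Step 3 — cumulative fraction after k components = (λ_1 + ... + λ_k) / Σ λ:
  k = 1: 35/72 = 0.4861
  k = 2: (35 + 35)/72 = 70/72 = 0.9722
  k = 3: (35 + 35 + 2)/72 = 72/72 = 1

Summary (fraction, with percent):

explained: PC1 0.4861 (48.61%), PC2 0.4861 (48.61%), PC3 0.0278 (2.78%);  cumulative: 0.4861, 0.9722, 1


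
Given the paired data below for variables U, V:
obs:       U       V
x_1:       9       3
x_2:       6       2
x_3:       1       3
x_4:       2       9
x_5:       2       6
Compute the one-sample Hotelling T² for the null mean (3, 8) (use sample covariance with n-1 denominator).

Step 1 — sample mean vector:
  mean(U) = (9 + 6 + 1 + 2 + 2) / 5 = 20/5 = 4
  mean(V) = (3 + 2 + 3 + 9 + 6) / 5 = 23/5 = 4.6
  x̄ = (4, 4.6),  deviation x̄ - mu_0 = (4, 4.6) - (3, 8) = (1, -3.4).

Step 2 — sample covariance matrix, S[i,j] = (1/(n-1)) · Σ_k (x_{k,i} - mean_i) · (x_{k,j} - mean_j), divisor n-1 = 4:
  S[U,U] = ((5)·(5) + (2)·(2) + (-3)·(-3) + (-2)·(-2) + (-2)·(-2)) / 4 = 46/4 = 11.5
  S[U,V] = ((5)·(-1.6) + (2)·(-2.6) + (-3)·(-1.6) + (-2)·(4.4) + (-2)·(1.4)) / 4 = -20/4 = -5
  S[V,V] = ((-1.6)·(-1.6) + (-2.6)·(-2.6) + (-1.6)·(-1.6) + (4.4)·(4.4) + (1.4)·(1.4)) / 4 = 33.2/4 = 8.3
  S = [[11.5, -5],
 [-5, 8.3]].

Step 3 — invert S. det(S) = 11.5·8.3 - (-5)² = 70.45.
  S^{-1} = (1/det) · [[d, -b], [-b, a]] = [[0.1178, 0.071],
 [0.071, 0.1632]].

Step 4 — quadratic form (x̄ - mu_0)^T · S^{-1} · (x̄ - mu_0):
  S^{-1} · (x̄ - mu_0) = (-0.1235, -0.484),
  (x̄ - mu_0)^T · [...] = (1)·(-0.1235) + (-3.4)·(-0.484) = 1.5222.

Step 5 — scale by n: T² = 5 · 1.5222 = 7.6111.

T² ≈ 7.6111


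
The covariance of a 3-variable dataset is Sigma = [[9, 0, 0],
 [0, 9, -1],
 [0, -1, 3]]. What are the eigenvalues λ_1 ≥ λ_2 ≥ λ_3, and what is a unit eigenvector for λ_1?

Step 1 — characteristic polynomial p(λ) = det(λI - Sigma) = λ³ - tr·λ² + c_1·λ - det, where tr = trace, c_1 = sum of the principal 2×2 minors, det = det(Sigma):
  tr = 9 + 9 + 3 = 21,
  c_1 = (9·9 - (0)²) + (9·3 - (0)²) + (9·3 - (-1)²) = 81 + 27 + 26 = 134,
  det = 9·(9·3 - (-1)²) - (0)·((0)·3 - (-1)·(0)) + (0)·((0)·(-1) - 9·(0)) = 9·(26) - (0)·(0) + (0)·(0) = 234.
  So p(λ) = λ³ - 21λ² + 134λ - 234.
Step 2 — look for an integer root (rational root theorem: any rational root is an integer divisor of 234). Testing λ = 9:
  p(9) = 729 - 1701 + 1206 - 234 = 0  ✓
  Dividing out (λ - 9): p(λ) = (λ - 9)(λ² - 12λ + 26).
Step 3 — remaining eigenvalues from the quadratic λ² - 12λ + 26 = 0:
  Δ = 12² - 4·26 = 144 - 104 = 40,  λ = (12 ± √40)/2 = (12 ± 6.3246)/2 ≈ 9.1623 or 2.8377.
  Sorted: λ_1 = 9.1623,  λ_2 = 9,  λ_3 = 2.8377  (check: sum = 21 = tr ✓).

Step 4 — unit eigenvector for λ_1 ≈ 9.1623: v spans the null space of (Sigma - λ_1 I), whose rows are
  r_1 = (-0.1623, 0, 0),  r_2 = (0, -0.1623, -1),  r_3 = (0, -1, -6.1623).
  v is orthogonal to every row, so take v ∝ r_1 × r_2 = ((0)·(-1) - (0)·(-0.1623), (0)·(0) - (-0.1623)·(-1), (-0.1623)·(-0.1623) - (0)·(0)) ≈ (0, -0.1623, 0.0263).
  Rescale (multiply by -1 so the first nonzero entry is positive): u = (0, 0.1623, -0.0263).
  ||u|| = √((0)² + (0.1623)² + (-0.0263)²) = √(0.027) ≈ 0.1644,  v_1 = u/||u|| ≈ (0, 0.9871, -0.1602) (||v_1|| = 1).

λ_1 = 9.1623,  λ_2 = 9,  λ_3 = 2.8377;  v_1 ≈ (0, 0.9871, -0.1602)


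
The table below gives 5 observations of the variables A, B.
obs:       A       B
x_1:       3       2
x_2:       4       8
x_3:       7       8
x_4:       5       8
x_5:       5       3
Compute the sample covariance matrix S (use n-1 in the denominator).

Step 1 — column means:
  mean(A) = (3 + 4 + 7 + 5 + 5) / 5 = 24/5 = 4.8
  mean(B) = (2 + 8 + 8 + 8 + 3) / 5 = 29/5 = 5.8

Step 2 — sample covariance S[i,j] = (1/(n-1)) · Σ_k (x_{k,i} - mean_i) · (x_{k,j} - mean_j), with n-1 = 4.
  S[A,A] = ((-1.8)·(-1.8) + (-0.8)·(-0.8) + (2.2)·(2.2) + (0.2)·(0.2) + (0.2)·(0.2)) / 4 = 8.8/4 = 2.2
  S[A,B] = ((-1.8)·(-3.8) + (-0.8)·(2.2) + (2.2)·(2.2) + (0.2)·(2.2) + (0.2)·(-2.8)) / 4 = 9.8/4 = 2.45
  S[B,B] = ((-3.8)·(-3.8) + (2.2)·(2.2) + (2.2)·(2.2) + (2.2)·(2.2) + (-2.8)·(-2.8)) / 4 = 36.8/4 = 9.2

S is symmetric (S[j,i] = S[i,j]). Assembling:

S = [[2.2, 2.45],
 [2.45, 9.2]]


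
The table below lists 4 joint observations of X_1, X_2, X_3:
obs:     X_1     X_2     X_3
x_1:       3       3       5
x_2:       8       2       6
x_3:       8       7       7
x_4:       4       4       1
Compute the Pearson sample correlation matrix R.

Step 1 — column means:
  mean(X_1) = (3 + 8 + 8 + 4) / 4 = 23/4 = 5.75
  mean(X_2) = (3 + 2 + 7 + 4) / 4 = 16/4 = 4
  mean(X_3) = (5 + 6 + 7 + 1) / 4 = 19/4 = 4.75

Step 2 — sample variances and covariances s[i,j] = (1/(n-1)) · Σ_k (x_{k,i} - mean_i) · (x_{k,j} - mean_j), with n-1 = 3:
  s[X_1,X_1] = ((-2.75)·(-2.75) + (2.25)·(2.25) + (2.25)·(2.25) + (-1.75)·(-1.75)) / 3 = 20.75/3 = 6.9167
  s[X_1,X_2] = ((-2.75)·(-1) + (2.25)·(-2) + (2.25)·(3) + (-1.75)·(0)) / 3 = 5/3 = 1.6667
  s[X_1,X_3] = ((-2.75)·(0.25) + (2.25)·(1.25) + (2.25)·(2.25) + (-1.75)·(-3.75)) / 3 = 13.75/3 = 4.5833
  s[X_2,X_2] = ((-1)·(-1) + (-2)·(-2) + (3)·(3) + (0)·(0)) / 3 = 14/3 = 4.6667
  s[X_2,X_3] = ((-1)·(0.25) + (-2)·(1.25) + (3)·(2.25) + (0)·(-3.75)) / 3 = 4/3 = 1.3333
  s[X_3,X_3] = ((0.25)·(0.25) + (1.25)·(1.25) + (2.25)·(2.25) + (-3.75)·(-3.75)) / 3 = 20.75/3 = 6.9167
  Sample standard deviations s_i = √(s[i,i]):
  s(X_1) = √(6.9167) = 2.63
  s(X_2) = √(4.6667) = 2.1602
  s(X_3) = √(6.9167) = 2.63

Step 3 — r_{ij} = s_{ij} / (s_i · s_j):
  r[X_1,X_1] = 1 (diagonal).
  r[X_1,X_2] = 1.6667 / (2.63 · 2.1602) = 1.6667 / 5.6814 = 0.2934
  r[X_1,X_3] = 4.5833 / (2.63 · 2.63) = 4.5833 / 6.9167 = 0.6627
  r[X_2,X_2] = 1 (diagonal).
  r[X_2,X_3] = 1.3333 / (2.1602 · 2.63) = 1.3333 / 5.6814 = 0.2347
  r[X_3,X_3] = 1 (diagonal).

R is symmetric with unit diagonal. Assembling:

R = [[1, 0.2934, 0.6627],
 [0.2934, 1, 0.2347],
 [0.6627, 0.2347, 1]]


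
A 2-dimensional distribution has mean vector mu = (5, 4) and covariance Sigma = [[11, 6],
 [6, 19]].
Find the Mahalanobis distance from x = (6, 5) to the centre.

Step 1 — centre the observation: (x - mu) = (1, 1).

Step 2 — invert Sigma. det(Sigma) = 11·19 - (6)² = 173.
  Sigma^{-1} = (1/det) · [[d, -b], [-b, a]] = [[0.1098, -0.0347],
 [-0.0347, 0.0636]].

Step 3 — form the quadratic (x - mu)^T · Sigma^{-1} · (x - mu):
  Sigma^{-1} · (x - mu) = (0.0751, 0.0289).
  (x - mu)^T · [Sigma^{-1} · (x - mu)] = (1)·(0.0751) + (1)·(0.0289) = 0.104.

Step 4 — take square root: d = √(0.104) ≈ 0.3226.

d(x, mu) = √(0.104) ≈ 0.3226


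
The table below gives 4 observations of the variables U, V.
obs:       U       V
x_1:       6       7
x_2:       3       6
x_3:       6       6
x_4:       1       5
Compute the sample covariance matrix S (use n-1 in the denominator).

Step 1 — column means:
  mean(U) = (6 + 3 + 6 + 1) / 4 = 16/4 = 4
  mean(V) = (7 + 6 + 6 + 5) / 4 = 24/4 = 6

Step 2 — sample covariance S[i,j] = (1/(n-1)) · Σ_k (x_{k,i} - mean_i) · (x_{k,j} - mean_j), with n-1 = 3.
  S[U,U] = ((2)·(2) + (-1)·(-1) + (2)·(2) + (-3)·(-3)) / 3 = 18/3 = 6
  S[U,V] = ((2)·(1) + (-1)·(0) + (2)·(0) + (-3)·(-1)) / 3 = 5/3 = 1.6667
  S[V,V] = ((1)·(1) + (0)·(0) + (0)·(0) + (-1)·(-1)) / 3 = 2/3 = 0.6667

S is symmetric (S[j,i] = S[i,j]). Assembling:

S = [[6, 1.6667],
 [1.6667, 0.6667]]


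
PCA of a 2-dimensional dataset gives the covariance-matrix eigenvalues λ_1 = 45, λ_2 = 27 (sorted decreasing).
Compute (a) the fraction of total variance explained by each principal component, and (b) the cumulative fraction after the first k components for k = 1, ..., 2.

Step 1 — total variance = trace(Sigma) = Σ λ_i = 45 + 27 = 72.

Step 2 — fraction explained by component i = λ_i / Σ λ:
  PC1: 45/72 = 0.625
  PC2: 27/72 = 0.375

Step 3 — cumulative fraction after k components = (λ_1 + ... + λ_k) / Σ λ:
  k = 1: 45/72 = 0.625
  k = 2: (45 + 27)/72 = 72/72 = 1

Summary (fraction, with percent):

explained: PC1 0.625 (62.5%), PC2 0.375 (37.5%);  cumulative: 0.625, 1


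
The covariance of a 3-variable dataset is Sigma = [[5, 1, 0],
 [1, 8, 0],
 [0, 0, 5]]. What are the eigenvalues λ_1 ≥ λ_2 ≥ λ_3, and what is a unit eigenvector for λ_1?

Step 1 — characteristic polynomial p(λ) = det(λI - Sigma) = λ³ - tr·λ² + c_1·λ - det, where tr = trace, c_1 = sum of the principal 2×2 minors, det = det(Sigma):
  tr = 5 + 8 + 5 = 18,
  c_1 = (5·8 - (1)²) + (5·5 - (0)²) + (8·5 - (0)²) = 39 + 25 + 40 = 104,
  det = 5·(8·5 - (0)²) - (1)·((1)·5 - (0)·(0)) + (0)·((1)·(0) - 8·(0)) = 5·(40) - (1)·(5) + (0)·(0) = 195.
  So p(λ) = λ³ - 18λ² + 104λ - 195.
Step 2 — look for an integer root (rational root theorem: any rational root is an integer divisor of 195). Testing λ = 5:
  p(5) = 125 - 450 + 520 - 195 = 0  ✓
  Dividing out (λ - 5): p(λ) = (λ - 5)(λ² - 13λ + 39).
Step 3 — remaining eigenvalues from the quadratic λ² - 13λ + 39 = 0:
  Δ = 13² - 4·39 = 169 - 156 = 13,  λ = (13 ± √13)/2 = (13 ± 3.6056)/2 ≈ 8.3028 or 4.6972.
  Sorted: λ_1 = 8.3028,  λ_2 = 5,  λ_3 = 4.6972  (check: sum = 18 = tr ✓).

Step 4 — unit eigenvector for λ_1 ≈ 8.3028: v spans the null space of (Sigma - λ_1 I), whose rows are
  r_1 = (-3.3028, 1, 0),  r_2 = (1, -0.3028, 0),  r_3 = (0, 0, -3.3028).
  v is orthogonal to every row, so take v ∝ r_1 × r_3 = ((1)·(-3.3028) - (0)·(0), (0)·(0) - (-3.3028)·(-3.3028), (-3.3028)·(0) - (1)·(0)) ≈ (-3.3028, -10.9083, 0).
  Rescale (multiply by -1 so the first nonzero entry is positive): u = (3.3028, 10.9083, 0).
  ||u|| = √((3.3028)² + (10.9083)² + (0)²) = √(129.8999) ≈ 11.3974,  v_1 = u/||u|| ≈ (0.2898, 0.9571, 0) (||v_1|| = 1).

λ_1 = 8.3028,  λ_2 = 5,  λ_3 = 4.6972;  v_1 ≈ (0.2898, 0.9571, 0)


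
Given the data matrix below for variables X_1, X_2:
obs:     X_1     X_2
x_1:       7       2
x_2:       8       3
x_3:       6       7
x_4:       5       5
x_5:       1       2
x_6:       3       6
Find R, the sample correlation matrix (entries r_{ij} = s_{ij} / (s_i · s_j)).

Step 1 — column means:
  mean(X_1) = (7 + 8 + 6 + 5 + 1 + 3) / 6 = 30/6 = 5
  mean(X_2) = (2 + 3 + 7 + 5 + 2 + 6) / 6 = 25/6 = 4.1667

Step 2 — sample variances and covariances s[i,j] = (1/(n-1)) · Σ_k (x_{k,i} - mean_i) · (x_{k,j} - mean_j), with n-1 = 5:
  s[X_1,X_1] = ((2)·(2) + (3)·(3) + (1)·(1) + (0)·(0) + (-4)·(-4) + (-2)·(-2)) / 5 = 34/5 = 6.8
  s[X_1,X_2] = ((2)·(-2.1667) + (3)·(-1.1667) + (1)·(2.8333) + (0)·(0.8333) + (-4)·(-2.1667) + (-2)·(1.8333)) / 5 = 0/5 = 0
  s[X_2,X_2] = ((-2.1667)·(-2.1667) + (-1.1667)·(-1.1667) + (2.8333)·(2.8333) + (0.8333)·(0.8333) + (-2.1667)·(-2.1667) + (1.8333)·(1.8333)) / 5 = 22.8333/5 = 4.5667
  Sample standard deviations s_i = √(s[i,i]):
  s(X_1) = √(6.8) = 2.6077
  s(X_2) = √(4.5667) = 2.137

Step 3 — r_{ij} = s_{ij} / (s_i · s_j):
  r[X_1,X_1] = 1 (diagonal).
  r[X_1,X_2] = 0 / (2.6077 · 2.137) = 0 / 5.5726 = 0
  r[X_2,X_2] = 1 (diagonal).

R is symmetric with unit diagonal. Assembling:

R = [[1, 0],
 [0, 1]]


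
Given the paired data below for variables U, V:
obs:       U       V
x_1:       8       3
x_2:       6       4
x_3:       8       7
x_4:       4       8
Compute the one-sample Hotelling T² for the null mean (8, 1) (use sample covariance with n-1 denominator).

Step 1 — sample mean vector:
  mean(U) = (8 + 6 + 8 + 4) / 4 = 26/4 = 6.5
  mean(V) = (3 + 4 + 7 + 8) / 4 = 22/4 = 5.5
  x̄ = (6.5, 5.5),  deviation x̄ - mu_0 = (6.5, 5.5) - (8, 1) = (-1.5, 4.5).

Step 2 — sample covariance matrix, S[i,j] = (1/(n-1)) · Σ_k (x_{k,i} - mean_i) · (x_{k,j} - mean_j), divisor n-1 = 3:
  S[U,U] = ((1.5)·(1.5) + (-0.5)·(-0.5) + (1.5)·(1.5) + (-2.5)·(-2.5)) / 3 = 11/3 = 3.6667
  S[U,V] = ((1.5)·(-2.5) + (-0.5)·(-1.5) + (1.5)·(1.5) + (-2.5)·(2.5)) / 3 = -7/3 = -2.3333
  S[V,V] = ((-2.5)·(-2.5) + (-1.5)·(-1.5) + (1.5)·(1.5) + (2.5)·(2.5)) / 3 = 17/3 = 5.6667
  S = [[3.6667, -2.3333],
 [-2.3333, 5.6667]].

Step 3 — invert S. det(S) = 3.6667·5.6667 - (-2.3333)² = 15.3333.
  S^{-1} = (1/det) · [[d, -b], [-b, a]] = [[0.3696, 0.1522],
 [0.1522, 0.2391]].

Step 4 — quadratic form (x̄ - mu_0)^T · S^{-1} · (x̄ - mu_0):
  S^{-1} · (x̄ - mu_0) = (0.1304, 0.8478),
  (x̄ - mu_0)^T · [...] = (-1.5)·(0.1304) + (4.5)·(0.8478) = 3.6196.

Step 5 — scale by n: T² = 4 · 3.6196 = 14.4783.

T² ≈ 14.4783


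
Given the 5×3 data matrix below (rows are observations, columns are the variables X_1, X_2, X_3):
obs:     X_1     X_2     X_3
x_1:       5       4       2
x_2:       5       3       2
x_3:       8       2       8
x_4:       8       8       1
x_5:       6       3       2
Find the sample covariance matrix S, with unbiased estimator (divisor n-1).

Step 1 — column means:
  mean(X_1) = (5 + 5 + 8 + 8 + 6) / 5 = 32/5 = 6.4
  mean(X_2) = (4 + 3 + 2 + 8 + 3) / 5 = 20/5 = 4
  mean(X_3) = (2 + 2 + 8 + 1 + 2) / 5 = 15/5 = 3

Step 2 — sample covariance S[i,j] = (1/(n-1)) · Σ_k (x_{k,i} - mean_i) · (x_{k,j} - mean_j), with n-1 = 4.
  S[X_1,X_1] = ((-1.4)·(-1.4) + (-1.4)·(-1.4) + (1.6)·(1.6) + (1.6)·(1.6) + (-0.4)·(-0.4)) / 4 = 9.2/4 = 2.3
  S[X_1,X_2] = ((-1.4)·(0) + (-1.4)·(-1) + (1.6)·(-2) + (1.6)·(4) + (-0.4)·(-1)) / 4 = 5/4 = 1.25
  S[X_1,X_3] = ((-1.4)·(-1) + (-1.4)·(-1) + (1.6)·(5) + (1.6)·(-2) + (-0.4)·(-1)) / 4 = 8/4 = 2
  S[X_2,X_2] = ((0)·(0) + (-1)·(-1) + (-2)·(-2) + (4)·(4) + (-1)·(-1)) / 4 = 22/4 = 5.5
  S[X_2,X_3] = ((0)·(-1) + (-1)·(-1) + (-2)·(5) + (4)·(-2) + (-1)·(-1)) / 4 = -16/4 = -4
  S[X_3,X_3] = ((-1)·(-1) + (-1)·(-1) + (5)·(5) + (-2)·(-2) + (-1)·(-1)) / 4 = 32/4 = 8

S is symmetric (S[j,i] = S[i,j]). Assembling:

S = [[2.3, 1.25, 2],
 [1.25, 5.5, -4],
 [2, -4, 8]]


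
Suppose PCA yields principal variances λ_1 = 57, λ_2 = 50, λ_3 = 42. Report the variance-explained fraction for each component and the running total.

Step 1 — total variance = trace(Sigma) = Σ λ_i = 57 + 50 + 42 = 149.

Step 2 — fraction explained by component i = λ_i / Σ λ:
  PC1: 57/149 = 0.3826
  PC2: 50/149 = 0.3356
  PC3: 42/149 = 0.2819

Step 3 — cumulative fraction after k components = (λ_1 + ... + λ_k) / Σ λ:
  k = 1: 57/149 = 0.3826
  k = 2: (57 + 50)/149 = 107/149 = 0.7181
  k = 3: (57 + 50 + 42)/149 = 149/149 = 1

Summary (fraction, with percent):

explained: PC1 0.3826 (38.26%), PC2 0.3356 (33.56%), PC3 0.2819 (28.19%);  cumulative: 0.3826, 0.7181, 1


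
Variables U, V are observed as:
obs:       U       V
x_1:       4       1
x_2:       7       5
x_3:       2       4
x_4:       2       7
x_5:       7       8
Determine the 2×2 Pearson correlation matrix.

Step 1 — column means:
  mean(U) = (4 + 7 + 2 + 2 + 7) / 5 = 22/5 = 4.4
  mean(V) = (1 + 5 + 4 + 7 + 8) / 5 = 25/5 = 5

Step 2 — sample variances and covariances s[i,j] = (1/(n-1)) · Σ_k (x_{k,i} - mean_i) · (x_{k,j} - mean_j), with n-1 = 4:
  s[U,U] = ((-0.4)·(-0.4) + (2.6)·(2.6) + (-2.4)·(-2.4) + (-2.4)·(-2.4) + (2.6)·(2.6)) / 4 = 25.2/4 = 6.3
  s[U,V] = ((-0.4)·(-4) + (2.6)·(0) + (-2.4)·(-1) + (-2.4)·(2) + (2.6)·(3)) / 4 = 7/4 = 1.75
  s[V,V] = ((-4)·(-4) + (0)·(0) + (-1)·(-1) + (2)·(2) + (3)·(3)) / 4 = 30/4 = 7.5
  Sample standard deviations s_i = √(s[i,i]):
  s(U) = √(6.3) = 2.51
  s(V) = √(7.5) = 2.7386

Step 3 — r_{ij} = s_{ij} / (s_i · s_j):
  r[U,U] = 1 (diagonal).
  r[U,V] = 1.75 / (2.51 · 2.7386) = 1.75 / 6.8739 = 0.2546
  r[V,V] = 1 (diagonal).

R is symmetric with unit diagonal. Assembling:

R = [[1, 0.2546],
 [0.2546, 1]]


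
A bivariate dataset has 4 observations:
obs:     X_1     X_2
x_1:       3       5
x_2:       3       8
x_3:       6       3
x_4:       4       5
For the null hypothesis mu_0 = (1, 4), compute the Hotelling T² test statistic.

Step 1 — sample mean vector:
  mean(X_1) = (3 + 3 + 6 + 4) / 4 = 16/4 = 4
  mean(X_2) = (5 + 8 + 3 + 5) / 4 = 21/4 = 5.25
  x̄ = (4, 5.25),  deviation x̄ - mu_0 = (4, 5.25) - (1, 4) = (3, 1.25).

Step 2 — sample covariance matrix, S[i,j] = (1/(n-1)) · Σ_k (x_{k,i} - mean_i) · (x_{k,j} - mean_j), divisor n-1 = 3:
  S[X_1,X_1] = ((-1)·(-1) + (-1)·(-1) + (2)·(2) + (0)·(0)) / 3 = 6/3 = 2
  S[X_1,X_2] = ((-1)·(-0.25) + (-1)·(2.75) + (2)·(-2.25) + (0)·(-0.25)) / 3 = -7/3 = -2.3333
  S[X_2,X_2] = ((-0.25)·(-0.25) + (2.75)·(2.75) + (-2.25)·(-2.25) + (-0.25)·(-0.25)) / 3 = 12.75/3 = 4.25
  S = [[2, -2.3333],
 [-2.3333, 4.25]].

Step 3 — invert S. det(S) = 2·4.25 - (-2.3333)² = 3.0556.
  S^{-1} = (1/det) · [[d, -b], [-b, a]] = [[1.3909, 0.7636],
 [0.7636, 0.6545]].

Step 4 — quadratic form (x̄ - mu_0)^T · S^{-1} · (x̄ - mu_0):
  S^{-1} · (x̄ - mu_0) = (5.1273, 3.1091),
  (x̄ - mu_0)^T · [...] = (3)·(5.1273) + (1.25)·(3.1091) = 19.2682.

Step 5 — scale by n: T² = 4 · 19.2682 = 77.0727.

T² ≈ 77.0727


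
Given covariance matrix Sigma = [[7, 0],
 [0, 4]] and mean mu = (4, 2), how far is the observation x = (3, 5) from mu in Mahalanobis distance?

Step 1 — centre the observation: (x - mu) = (-1, 3).

Step 2 — invert Sigma. det(Sigma) = 7·4 - (0)² = 28.
  Sigma^{-1} = (1/det) · [[d, -b], [-b, a]] = [[0.1429, 0],
 [0, 0.25]].

Step 3 — form the quadratic (x - mu)^T · Sigma^{-1} · (x - mu):
  Sigma^{-1} · (x - mu) = (-0.1429, 0.75).
  (x - mu)^T · [Sigma^{-1} · (x - mu)] = (-1)·(-0.1429) + (3)·(0.75) = 2.3929.

Step 4 — take square root: d = √(2.3929) ≈ 1.5469.

d(x, mu) = √(2.3929) ≈ 1.5469


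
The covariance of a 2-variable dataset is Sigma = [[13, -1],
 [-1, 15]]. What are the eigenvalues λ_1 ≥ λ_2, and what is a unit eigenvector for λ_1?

Step 1 — characteristic polynomial of 2×2 Sigma:
  det(Sigma - λI) = λ² - trace · λ + det = 0.
  trace = 13 + 15 = 28, det = 13·15 - (-1)² = 194.
Step 2 — discriminant:
  Δ = trace² - 4·det = 784 - 776 = 8.
Step 3 — eigenvalues:
  λ = (trace ± √Δ)/2 = (28 ± 2.8284)/2,
  λ_1 = 15.4142,  λ_2 = 12.5858.

Step 4 — unit eigenvector for λ_1: solve (Sigma - λ_1 I)v = 0. First row:
  (13 - 15.4142)·v_x + (-1)·v_y = 0, i.e. (-2.4142)·v_x + (-1)·v_y = 0,
  so v ∝ (b, λ_1 - a) = (-1, 2.4142); multiply by -1 so the first entry is positive: u = (1, -2.4142).
  ||u|| = √((1)² + (-2.4142)²) = √(6.8284) ≈ 2.6131,
  v_1 = u/||u|| ≈ (0.3827, -0.9239) (||v_1|| = 1).

λ_1 = 15.4142,  λ_2 = 12.5858;  v_1 ≈ (0.3827, -0.9239)


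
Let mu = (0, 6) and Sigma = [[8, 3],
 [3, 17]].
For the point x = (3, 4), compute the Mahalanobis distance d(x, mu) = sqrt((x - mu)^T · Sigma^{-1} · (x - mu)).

Step 1 — centre the observation: (x - mu) = (3, -2).

Step 2 — invert Sigma. det(Sigma) = 8·17 - (3)² = 127.
  Sigma^{-1} = (1/det) · [[d, -b], [-b, a]] = [[0.1339, -0.0236],
 [-0.0236, 0.063]].

Step 3 — form the quadratic (x - mu)^T · Sigma^{-1} · (x - mu):
  Sigma^{-1} · (x - mu) = (0.4488, -0.1969).
  (x - mu)^T · [Sigma^{-1} · (x - mu)] = (3)·(0.4488) + (-2)·(-0.1969) = 1.7402.

Step 4 — take square root: d = √(1.7402) ≈ 1.3192.

d(x, mu) = √(1.7402) ≈ 1.3192


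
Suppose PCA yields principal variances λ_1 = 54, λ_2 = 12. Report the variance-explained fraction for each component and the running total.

Step 1 — total variance = trace(Sigma) = Σ λ_i = 54 + 12 = 66.

Step 2 — fraction explained by component i = λ_i / Σ λ:
  PC1: 54/66 = 0.8182
  PC2: 12/66 = 0.1818

Step 3 — cumulative fraction after k components = (λ_1 + ... + λ_k) / Σ λ:
  k = 1: 54/66 = 0.8182
  k = 2: (54 + 12)/66 = 66/66 = 1

Summary (fraction, with percent):

explained: PC1 0.8182 (81.82%), PC2 0.1818 (18.18%);  cumulative: 0.8182, 1


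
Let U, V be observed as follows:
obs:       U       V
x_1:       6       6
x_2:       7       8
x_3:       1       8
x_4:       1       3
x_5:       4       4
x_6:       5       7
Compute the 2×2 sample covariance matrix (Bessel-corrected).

Step 1 — column means:
  mean(U) = (6 + 7 + 1 + 1 + 4 + 5) / 6 = 24/6 = 4
  mean(V) = (6 + 8 + 8 + 3 + 4 + 7) / 6 = 36/6 = 6

Step 2 — sample covariance S[i,j] = (1/(n-1)) · Σ_k (x_{k,i} - mean_i) · (x_{k,j} - mean_j), with n-1 = 5.
  S[U,U] = ((2)·(2) + (3)·(3) + (-3)·(-3) + (-3)·(-3) + (0)·(0) + (1)·(1)) / 5 = 32/5 = 6.4
  S[U,V] = ((2)·(0) + (3)·(2) + (-3)·(2) + (-3)·(-3) + (0)·(-2) + (1)·(1)) / 5 = 10/5 = 2
  S[V,V] = ((0)·(0) + (2)·(2) + (2)·(2) + (-3)·(-3) + (-2)·(-2) + (1)·(1)) / 5 = 22/5 = 4.4

S is symmetric (S[j,i] = S[i,j]). Assembling:

S = [[6.4, 2],
 [2, 4.4]]


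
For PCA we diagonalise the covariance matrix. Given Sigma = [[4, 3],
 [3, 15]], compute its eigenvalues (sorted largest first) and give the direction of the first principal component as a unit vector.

Step 1 — characteristic polynomial of 2×2 Sigma:
  det(Sigma - λI) = λ² - trace · λ + det = 0.
  trace = 4 + 15 = 19, det = 4·15 - (3)² = 51.
Step 2 — discriminant:
  Δ = trace² - 4·det = 361 - 204 = 157.
Step 3 — eigenvalues:
  λ = (trace ± √Δ)/2 = (19 ± 12.53)/2,
  λ_1 = 15.765,  λ_2 = 3.235.

Step 4 — unit eigenvector for λ_1: solve (Sigma - λ_1 I)v = 0. First row:
  (4 - 15.765)·v_x + (3)·v_y = 0, i.e. (-11.765)·v_x + (3)·v_y = 0,
  so v ∝ (b, λ_1 - a) = (3, 11.765) = u.
  ||u|| = √((3)² + (11.765)²) = √(147.4148) ≈ 12.1414,
  v_1 = u/||u|| ≈ (0.2471, 0.969) (||v_1|| = 1).

λ_1 = 15.765,  λ_2 = 3.235;  v_1 ≈ (0.2471, 0.969)


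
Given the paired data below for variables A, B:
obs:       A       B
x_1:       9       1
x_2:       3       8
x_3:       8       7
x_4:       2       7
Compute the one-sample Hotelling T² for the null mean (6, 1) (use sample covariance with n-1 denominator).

Step 1 — sample mean vector:
  mean(A) = (9 + 3 + 8 + 2) / 4 = 22/4 = 5.5
  mean(B) = (1 + 8 + 7 + 7) / 4 = 23/4 = 5.75
  x̄ = (5.5, 5.75),  deviation x̄ - mu_0 = (5.5, 5.75) - (6, 1) = (-0.5, 4.75).

Step 2 — sample covariance matrix, S[i,j] = (1/(n-1)) · Σ_k (x_{k,i} - mean_i) · (x_{k,j} - mean_j), divisor n-1 = 3:
  S[A,A] = ((3.5)·(3.5) + (-2.5)·(-2.5) + (2.5)·(2.5) + (-3.5)·(-3.5)) / 3 = 37/3 = 12.3333
  S[A,B] = ((3.5)·(-4.75) + (-2.5)·(2.25) + (2.5)·(1.25) + (-3.5)·(1.25)) / 3 = -23.5/3 = -7.8333
  S[B,B] = ((-4.75)·(-4.75) + (2.25)·(2.25) + (1.25)·(1.25) + (1.25)·(1.25)) / 3 = 30.75/3 = 10.25
  S = [[12.3333, -7.8333],
 [-7.8333, 10.25]].

Step 3 — invert S. det(S) = 12.3333·10.25 - (-7.8333)² = 65.0556.
  S^{-1} = (1/det) · [[d, -b], [-b, a]] = [[0.1576, 0.1204],
 [0.1204, 0.1896]].

Step 4 — quadratic form (x̄ - mu_0)^T · S^{-1} · (x̄ - mu_0):
  S^{-1} · (x̄ - mu_0) = (0.4932, 0.8403),
  (x̄ - mu_0)^T · [...] = (-0.5)·(0.4932) + (4.75)·(0.8403) = 3.7449.

Step 5 — scale by n: T² = 4 · 3.7449 = 14.9795.

T² ≈ 14.9795


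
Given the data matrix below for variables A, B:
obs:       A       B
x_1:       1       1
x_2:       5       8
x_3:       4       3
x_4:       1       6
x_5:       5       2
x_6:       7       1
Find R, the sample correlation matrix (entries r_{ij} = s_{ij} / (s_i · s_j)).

Step 1 — column means:
  mean(A) = (1 + 5 + 4 + 1 + 5 + 7) / 6 = 23/6 = 3.8333
  mean(B) = (1 + 8 + 3 + 6 + 2 + 1) / 6 = 21/6 = 3.5

Step 2 — sample variances and covariances s[i,j] = (1/(n-1)) · Σ_k (x_{k,i} - mean_i) · (x_{k,j} - mean_j), with n-1 = 5:
  s[A,A] = ((-2.8333)·(-2.8333) + (1.1667)·(1.1667) + (0.1667)·(0.1667) + (-2.8333)·(-2.8333) + (1.1667)·(1.1667) + (3.1667)·(3.1667)) / 5 = 28.8333/5 = 5.7667
  s[A,B] = ((-2.8333)·(-2.5) + (1.1667)·(4.5) + (0.1667)·(-0.5) + (-2.8333)·(2.5) + (1.1667)·(-1.5) + (3.1667)·(-2.5)) / 5 = -4.5/5 = -0.9
  s[B,B] = ((-2.5)·(-2.5) + (4.5)·(4.5) + (-0.5)·(-0.5) + (2.5)·(2.5) + (-1.5)·(-1.5) + (-2.5)·(-2.5)) / 5 = 41.5/5 = 8.3
  Sample standard deviations s_i = √(s[i,i]):
  s(A) = √(5.7667) = 2.4014
  s(B) = √(8.3) = 2.881

Step 3 — r_{ij} = s_{ij} / (s_i · s_j):
  r[A,A] = 1 (diagonal).
  r[A,B] = -0.9 / (2.4014 · 2.881) = -0.9 / 6.9183 = -0.1301
  r[B,B] = 1 (diagonal).

R is symmetric with unit diagonal. Assembling:

R = [[1, -0.1301],
 [-0.1301, 1]]


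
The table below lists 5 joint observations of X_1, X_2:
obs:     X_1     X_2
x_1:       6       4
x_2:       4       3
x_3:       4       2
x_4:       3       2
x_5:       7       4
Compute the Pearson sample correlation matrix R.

Step 1 — column means:
  mean(X_1) = (6 + 4 + 4 + 3 + 7) / 5 = 24/5 = 4.8
  mean(X_2) = (4 + 3 + 2 + 2 + 4) / 5 = 15/5 = 3

Step 2 — sample variances and covariances s[i,j] = (1/(n-1)) · Σ_k (x_{k,i} - mean_i) · (x_{k,j} - mean_j), with n-1 = 4:
  s[X_1,X_1] = ((1.2)·(1.2) + (-0.8)·(-0.8) + (-0.8)·(-0.8) + (-1.8)·(-1.8) + (2.2)·(2.2)) / 4 = 10.8/4 = 2.7
  s[X_1,X_2] = ((1.2)·(1) + (-0.8)·(0) + (-0.8)·(-1) + (-1.8)·(-1) + (2.2)·(1)) / 4 = 6/4 = 1.5
  s[X_2,X_2] = ((1)·(1) + (0)·(0) + (-1)·(-1) + (-1)·(-1) + (1)·(1)) / 4 = 4/4 = 1
  Sample standard deviations s_i = √(s[i,i]):
  s(X_1) = √(2.7) = 1.6432
  s(X_2) = √(1) = 1

Step 3 — r_{ij} = s_{ij} / (s_i · s_j):
  r[X_1,X_1] = 1 (diagonal).
  r[X_1,X_2] = 1.5 / (1.6432 · 1) = 1.5 / 1.6432 = 0.9129
  r[X_2,X_2] = 1 (diagonal).

R is symmetric with unit diagonal. Assembling:

R = [[1, 0.9129],
 [0.9129, 1]]


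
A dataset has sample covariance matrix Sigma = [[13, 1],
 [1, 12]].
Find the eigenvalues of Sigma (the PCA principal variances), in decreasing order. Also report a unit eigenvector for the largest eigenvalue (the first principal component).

Step 1 — characteristic polynomial of 2×2 Sigma:
  det(Sigma - λI) = λ² - trace · λ + det = 0.
  trace = 13 + 12 = 25, det = 13·12 - (1)² = 155.
Step 2 — discriminant:
  Δ = trace² - 4·det = 625 - 620 = 5.
Step 3 — eigenvalues:
  λ = (trace ± √Δ)/2 = (25 ± 2.2361)/2,
  λ_1 = 13.618,  λ_2 = 11.382.

Step 4 — unit eigenvector for λ_1: solve (Sigma - λ_1 I)v = 0. First row:
  (13 - 13.618)·v_x + (1)·v_y = 0, i.e. (-0.618)·v_x + (1)·v_y = 0,
  so v ∝ (b, λ_1 - a) = (1, 0.618) = u.
  ||u|| = √((1)² + (0.618)²) = √(1.382) ≈ 1.1756,
  v_1 = u/||u|| ≈ (0.8507, 0.5257) (||v_1|| = 1).

λ_1 = 13.618,  λ_2 = 11.382;  v_1 ≈ (0.8507, 0.5257)


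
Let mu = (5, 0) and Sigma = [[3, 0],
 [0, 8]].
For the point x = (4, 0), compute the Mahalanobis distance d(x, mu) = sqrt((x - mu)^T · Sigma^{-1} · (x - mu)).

Step 1 — centre the observation: (x - mu) = (-1, 0).

Step 2 — invert Sigma. det(Sigma) = 3·8 - (0)² = 24.
  Sigma^{-1} = (1/det) · [[d, -b], [-b, a]] = [[0.3333, 0],
 [0, 0.125]].

Step 3 — form the quadratic (x - mu)^T · Sigma^{-1} · (x - mu):
  Sigma^{-1} · (x - mu) = (-0.3333, 0).
  (x - mu)^T · [Sigma^{-1} · (x - mu)] = (-1)·(-0.3333) + (0)·(0) = 0.3333.

Step 4 — take square root: d = √(0.3333) ≈ 0.5774.

d(x, mu) = √(0.3333) ≈ 0.5774


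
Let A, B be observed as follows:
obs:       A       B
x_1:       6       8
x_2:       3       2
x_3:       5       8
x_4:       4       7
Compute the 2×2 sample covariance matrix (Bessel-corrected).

Step 1 — column means:
  mean(A) = (6 + 3 + 5 + 4) / 4 = 18/4 = 4.5
  mean(B) = (8 + 2 + 8 + 7) / 4 = 25/4 = 6.25

Step 2 — sample covariance S[i,j] = (1/(n-1)) · Σ_k (x_{k,i} - mean_i) · (x_{k,j} - mean_j), with n-1 = 3.
  S[A,A] = ((1.5)·(1.5) + (-1.5)·(-1.5) + (0.5)·(0.5) + (-0.5)·(-0.5)) / 3 = 5/3 = 1.6667
  S[A,B] = ((1.5)·(1.75) + (-1.5)·(-4.25) + (0.5)·(1.75) + (-0.5)·(0.75)) / 3 = 9.5/3 = 3.1667
  S[B,B] = ((1.75)·(1.75) + (-4.25)·(-4.25) + (1.75)·(1.75) + (0.75)·(0.75)) / 3 = 24.75/3 = 8.25

S is symmetric (S[j,i] = S[i,j]). Assembling:

S = [[1.6667, 3.1667],
 [3.1667, 8.25]]


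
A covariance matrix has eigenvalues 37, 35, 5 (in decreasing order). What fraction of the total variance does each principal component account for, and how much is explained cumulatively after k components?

Step 1 — total variance = trace(Sigma) = Σ λ_i = 37 + 35 + 5 = 77.

Step 2 — fraction explained by component i = λ_i / Σ λ:
  PC1: 37/77 = 0.4805
  PC2: 35/77 = 0.4545
  PC3: 5/77 = 0.0649

Step 3 — cumulative fraction after k components = (λ_1 + ... + λ_k) / Σ λ:
  k = 1: 37/77 = 0.4805
  k = 2: (37 + 35)/77 = 72/77 = 0.9351
  k = 3: (37 + 35 + 5)/77 = 77/77 = 1

Summary (fraction, with percent):

explained: PC1 0.4805 (48.05%), PC2 0.4545 (45.45%), PC3 0.0649 (6.49%);  cumulative: 0.4805, 0.9351, 1


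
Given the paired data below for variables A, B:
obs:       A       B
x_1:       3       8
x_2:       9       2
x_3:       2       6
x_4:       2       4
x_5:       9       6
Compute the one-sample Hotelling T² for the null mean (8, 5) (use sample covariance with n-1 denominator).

Step 1 — sample mean vector:
  mean(A) = (3 + 9 + 2 + 2 + 9) / 5 = 25/5 = 5
  mean(B) = (8 + 2 + 6 + 4 + 6) / 5 = 26/5 = 5.2
  x̄ = (5, 5.2),  deviation x̄ - mu_0 = (5, 5.2) - (8, 5) = (-3, 0.2).

Step 2 — sample covariance matrix, S[i,j] = (1/(n-1)) · Σ_k (x_{k,i} - mean_i) · (x_{k,j} - mean_j), divisor n-1 = 4:
  S[A,A] = ((-2)·(-2) + (4)·(4) + (-3)·(-3) + (-3)·(-3) + (4)·(4)) / 4 = 54/4 = 13.5
  S[A,B] = ((-2)·(2.8) + (4)·(-3.2) + (-3)·(0.8) + (-3)·(-1.2) + (4)·(0.8)) / 4 = -14/4 = -3.5
  S[B,B] = ((2.8)·(2.8) + (-3.2)·(-3.2) + (0.8)·(0.8) + (-1.2)·(-1.2) + (0.8)·(0.8)) / 4 = 20.8/4 = 5.2
  S = [[13.5, -3.5],
 [-3.5, 5.2]].

Step 3 — invert S. det(S) = 13.5·5.2 - (-3.5)² = 57.95.
  S^{-1} = (1/det) · [[d, -b], [-b, a]] = [[0.0897, 0.0604],
 [0.0604, 0.233]].

Step 4 — quadratic form (x̄ - mu_0)^T · S^{-1} · (x̄ - mu_0):
  S^{-1} · (x̄ - mu_0) = (-0.2571, -0.1346),
  (x̄ - mu_0)^T · [...] = (-3)·(-0.2571) + (0.2)·(-0.1346) = 0.7444.

Step 5 — scale by n: T² = 5 · 0.7444 = 3.7222.

T² ≈ 3.7222


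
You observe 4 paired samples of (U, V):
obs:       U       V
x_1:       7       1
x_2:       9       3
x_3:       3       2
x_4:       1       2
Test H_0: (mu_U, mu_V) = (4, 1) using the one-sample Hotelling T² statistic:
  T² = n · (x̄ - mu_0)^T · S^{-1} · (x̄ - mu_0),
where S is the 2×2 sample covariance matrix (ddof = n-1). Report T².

Step 1 — sample mean vector:
  mean(U) = (7 + 9 + 3 + 1) / 4 = 20/4 = 5
  mean(V) = (1 + 3 + 2 + 2) / 4 = 8/4 = 2
  x̄ = (5, 2),  deviation x̄ - mu_0 = (5, 2) - (4, 1) = (1, 1).

Step 2 — sample covariance matrix, S[i,j] = (1/(n-1)) · Σ_k (x_{k,i} - mean_i) · (x_{k,j} - mean_j), divisor n-1 = 3:
  S[U,U] = ((2)·(2) + (4)·(4) + (-2)·(-2) + (-4)·(-4)) / 3 = 40/3 = 13.3333
  S[U,V] = ((2)·(-1) + (4)·(1) + (-2)·(0) + (-4)·(0)) / 3 = 2/3 = 0.6667
  S[V,V] = ((-1)·(-1) + (1)·(1) + (0)·(0) + (0)·(0)) / 3 = 2/3 = 0.6667
  S = [[13.3333, 0.6667],
 [0.6667, 0.6667]].

Step 3 — invert S. det(S) = 13.3333·0.6667 - (0.6667)² = 8.4444.
  S^{-1} = (1/det) · [[d, -b], [-b, a]] = [[0.0789, -0.0789],
 [-0.0789, 1.5789]].

Step 4 — quadratic form (x̄ - mu_0)^T · S^{-1} · (x̄ - mu_0):
  S^{-1} · (x̄ - mu_0) = (0, 1.5),
  (x̄ - mu_0)^T · [...] = (1)·(0) + (1)·(1.5) = 1.5.

Step 5 — scale by n: T² = 4 · 1.5 = 6.

T² ≈ 6


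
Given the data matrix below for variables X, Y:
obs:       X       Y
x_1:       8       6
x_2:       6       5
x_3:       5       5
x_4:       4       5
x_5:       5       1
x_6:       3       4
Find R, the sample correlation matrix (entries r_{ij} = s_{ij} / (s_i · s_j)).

Step 1 — column means:
  mean(X) = (8 + 6 + 5 + 4 + 5 + 3) / 6 = 31/6 = 5.1667
  mean(Y) = (6 + 5 + 5 + 5 + 1 + 4) / 6 = 26/6 = 4.3333

Step 2 — sample variances and covariances s[i,j] = (1/(n-1)) · Σ_k (x_{k,i} - mean_i) · (x_{k,j} - mean_j), with n-1 = 5:
  s[X,X] = ((2.8333)·(2.8333) + (0.8333)·(0.8333) + (-0.1667)·(-0.1667) + (-1.1667)·(-1.1667) + (-0.1667)·(-0.1667) + (-2.1667)·(-2.1667)) / 5 = 14.8333/5 = 2.9667
  s[X,Y] = ((2.8333)·(1.6667) + (0.8333)·(0.6667) + (-0.1667)·(0.6667) + (-1.1667)·(0.6667) + (-0.1667)·(-3.3333) + (-2.1667)·(-0.3333)) / 5 = 5.6667/5 = 1.1333
  s[Y,Y] = ((1.6667)·(1.6667) + (0.6667)·(0.6667) + (0.6667)·(0.6667) + (0.6667)·(0.6667) + (-3.3333)·(-3.3333) + (-0.3333)·(-0.3333)) / 5 = 15.3333/5 = 3.0667
  Sample standard deviations s_i = √(s[i,i]):
  s(X) = √(2.9667) = 1.7224
  s(Y) = √(3.0667) = 1.7512

Step 3 — r_{ij} = s_{ij} / (s_i · s_j):
  r[X,X] = 1 (diagonal).
  r[X,Y] = 1.1333 / (1.7224 · 1.7512) = 1.1333 / 3.0163 = 0.3757
  r[Y,Y] = 1 (diagonal).

R is symmetric with unit diagonal. Assembling:

R = [[1, 0.3757],
 [0.3757, 1]]


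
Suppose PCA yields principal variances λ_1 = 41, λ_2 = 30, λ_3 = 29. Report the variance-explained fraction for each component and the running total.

Step 1 — total variance = trace(Sigma) = Σ λ_i = 41 + 30 + 29 = 100.

Step 2 — fraction explained by component i = λ_i / Σ λ:
  PC1: 41/100 = 0.41
  PC2: 30/100 = 0.3
  PC3: 29/100 = 0.29

Step 3 — cumulative fraction after k components = (λ_1 + ... + λ_k) / Σ λ:
  k = 1: 41/100 = 0.41
  k = 2: (41 + 30)/100 = 71/100 = 0.71
  k = 3: (41 + 30 + 29)/100 = 100/100 = 1

Summary (fraction, with percent):

explained: PC1 0.41 (41%), PC2 0.3 (30%), PC3 0.29 (29%);  cumulative: 0.41, 0.71, 1
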